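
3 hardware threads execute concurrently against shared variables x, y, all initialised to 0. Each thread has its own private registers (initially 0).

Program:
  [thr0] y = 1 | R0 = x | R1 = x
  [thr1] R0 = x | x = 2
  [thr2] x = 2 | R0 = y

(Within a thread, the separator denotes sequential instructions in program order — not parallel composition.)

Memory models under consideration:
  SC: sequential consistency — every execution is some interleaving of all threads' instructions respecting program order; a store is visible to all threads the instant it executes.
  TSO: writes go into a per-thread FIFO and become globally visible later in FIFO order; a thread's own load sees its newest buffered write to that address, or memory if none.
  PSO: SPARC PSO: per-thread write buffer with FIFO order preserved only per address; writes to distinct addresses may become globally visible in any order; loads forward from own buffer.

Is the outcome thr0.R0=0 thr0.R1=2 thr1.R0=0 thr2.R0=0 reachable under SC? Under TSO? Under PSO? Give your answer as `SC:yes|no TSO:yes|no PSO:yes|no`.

outcome vector order: (thr0.R0,thr0.R1,thr1.R0,thr2.R0)
[SC] allowed = {0/0/0/1; 0/0/2/1; 0/2/0/1; 0/2/2/1; 2/2/0/0; 2/2/0/1; 2/2/2/0; 2/2/2/1}
[TSO] allowed = {0/0/0/0; 0/0/0/1; 0/0/2/0; 0/0/2/1; 0/2/0/0; 0/2/0/1; 0/2/2/0; 0/2/2/1; 2/2/0/0; 2/2/0/1; 2/2/2/0; 2/2/2/1}
[PSO] allowed = {0/0/0/0; 0/0/0/1; 0/0/2/0; 0/0/2/1; 0/2/0/0; 0/2/0/1; 0/2/2/0; 0/2/2/1; 2/2/0/0; 2/2/0/1; 2/2/2/0; 2/2/2/1}
target 0/2/0/0 ∈ {TSO,PSO}

SC:no TSO:yes PSO:yes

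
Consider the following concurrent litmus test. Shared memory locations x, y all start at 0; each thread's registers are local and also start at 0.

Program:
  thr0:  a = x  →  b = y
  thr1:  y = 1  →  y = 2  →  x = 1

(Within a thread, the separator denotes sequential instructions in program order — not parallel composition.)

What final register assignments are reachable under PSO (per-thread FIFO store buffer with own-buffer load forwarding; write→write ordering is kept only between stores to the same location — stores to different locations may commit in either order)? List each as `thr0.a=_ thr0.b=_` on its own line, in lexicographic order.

outcome vector order: (thr0.a,thr0.b)
|PSO outcomes| = 6

thr0.a=0 thr0.b=0
thr0.a=0 thr0.b=1
thr0.a=0 thr0.b=2
thr0.a=1 thr0.b=0
thr0.a=1 thr0.b=1
thr0.a=1 thr0.b=2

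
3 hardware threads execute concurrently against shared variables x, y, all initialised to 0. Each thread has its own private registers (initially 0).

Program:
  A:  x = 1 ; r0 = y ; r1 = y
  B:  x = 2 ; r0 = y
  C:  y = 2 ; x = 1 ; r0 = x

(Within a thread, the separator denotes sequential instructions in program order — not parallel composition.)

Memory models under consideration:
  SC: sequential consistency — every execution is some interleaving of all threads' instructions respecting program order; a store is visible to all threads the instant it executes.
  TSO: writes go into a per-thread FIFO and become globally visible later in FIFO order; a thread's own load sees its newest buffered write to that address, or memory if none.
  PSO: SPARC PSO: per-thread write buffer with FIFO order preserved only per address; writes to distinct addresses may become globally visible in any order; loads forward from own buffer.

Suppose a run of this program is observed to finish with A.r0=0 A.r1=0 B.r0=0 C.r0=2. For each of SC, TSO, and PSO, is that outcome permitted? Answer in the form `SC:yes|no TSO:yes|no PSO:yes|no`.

outcome vector order: (A.r0,A.r1,B.r0,C.r0)
[SC] allowed = {0001 0021 0022 0201 0221 0222 2201 2221 2222}
[TSO] allowed = {0001 0002 0021 0022 0201 0202 0221 0222 2201 2202 2221 2222}
[PSO] allowed = {0001 0002 0021 0022 0201 0202 0221 0222 2201 2202 2221 2222}
target 0002 ∈ {TSO,PSO}

SC:no TSO:yes PSO:yes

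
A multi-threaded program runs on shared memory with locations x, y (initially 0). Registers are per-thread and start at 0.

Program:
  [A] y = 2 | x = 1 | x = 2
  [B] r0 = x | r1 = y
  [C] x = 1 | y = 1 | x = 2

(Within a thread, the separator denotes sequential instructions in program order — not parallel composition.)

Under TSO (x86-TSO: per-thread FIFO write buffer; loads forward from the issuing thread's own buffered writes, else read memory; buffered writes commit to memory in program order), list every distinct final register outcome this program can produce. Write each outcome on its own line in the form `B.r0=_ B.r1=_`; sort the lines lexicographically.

B.r0=0 B.r1=0
B.r0=0 B.r1=1
B.r0=0 B.r1=2
B.r0=1 B.r1=0
B.r0=1 B.r1=1
B.r0=1 B.r1=2
B.r0=2 B.r1=1
B.r0=2 B.r1=2

outcome vector order: (B.r0,B.r1)
|TSO outcomes| = 8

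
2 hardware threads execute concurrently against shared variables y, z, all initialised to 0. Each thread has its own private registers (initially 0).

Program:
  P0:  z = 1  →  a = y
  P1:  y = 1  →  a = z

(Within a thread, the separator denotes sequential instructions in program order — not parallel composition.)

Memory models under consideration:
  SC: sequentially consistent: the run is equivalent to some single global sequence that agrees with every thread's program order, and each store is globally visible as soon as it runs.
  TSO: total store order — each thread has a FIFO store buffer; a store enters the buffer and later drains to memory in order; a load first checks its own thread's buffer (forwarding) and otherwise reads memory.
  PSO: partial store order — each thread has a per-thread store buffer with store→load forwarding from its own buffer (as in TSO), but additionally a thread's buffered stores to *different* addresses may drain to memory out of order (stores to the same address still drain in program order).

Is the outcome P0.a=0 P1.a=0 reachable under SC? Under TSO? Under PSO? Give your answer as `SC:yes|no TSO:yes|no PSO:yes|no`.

SC:no TSO:yes PSO:yes

outcome vector order: (P0.a,P1.a)
[SC] allowed = {01, 10, 11}
[TSO] allowed = {00, 01, 10, 11}
[PSO] allowed = {00, 01, 10, 11}
target 00 ∈ {TSO,PSO}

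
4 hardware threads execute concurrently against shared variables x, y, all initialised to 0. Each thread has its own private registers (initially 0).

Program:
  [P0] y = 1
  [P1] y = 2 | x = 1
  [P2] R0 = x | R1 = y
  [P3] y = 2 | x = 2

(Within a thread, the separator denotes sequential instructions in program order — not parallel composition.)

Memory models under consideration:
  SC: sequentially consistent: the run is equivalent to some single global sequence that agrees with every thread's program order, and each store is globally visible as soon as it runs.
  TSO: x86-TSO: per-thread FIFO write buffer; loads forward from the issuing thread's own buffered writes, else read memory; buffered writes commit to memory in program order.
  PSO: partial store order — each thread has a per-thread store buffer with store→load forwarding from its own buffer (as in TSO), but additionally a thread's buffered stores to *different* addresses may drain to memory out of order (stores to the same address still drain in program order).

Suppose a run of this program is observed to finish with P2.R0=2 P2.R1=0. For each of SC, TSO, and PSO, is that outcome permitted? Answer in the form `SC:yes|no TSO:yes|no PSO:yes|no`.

outcome vector order: (P2.R0,P2.R1)
SC (7): <0 0>; <0 1>; <0 2>; <1 1>; <1 2>; <2 1>; <2 2>
TSO (7): <0 0>; <0 1>; <0 2>; <1 1>; <1 2>; <2 1>; <2 2>
PSO (9): <0 0>; <0 1>; <0 2>; <1 0>; <1 1>; <1 2>; <2 0>; <2 1>; <2 2>
target <2 0> ∈ {PSO}

SC:no TSO:no PSO:yes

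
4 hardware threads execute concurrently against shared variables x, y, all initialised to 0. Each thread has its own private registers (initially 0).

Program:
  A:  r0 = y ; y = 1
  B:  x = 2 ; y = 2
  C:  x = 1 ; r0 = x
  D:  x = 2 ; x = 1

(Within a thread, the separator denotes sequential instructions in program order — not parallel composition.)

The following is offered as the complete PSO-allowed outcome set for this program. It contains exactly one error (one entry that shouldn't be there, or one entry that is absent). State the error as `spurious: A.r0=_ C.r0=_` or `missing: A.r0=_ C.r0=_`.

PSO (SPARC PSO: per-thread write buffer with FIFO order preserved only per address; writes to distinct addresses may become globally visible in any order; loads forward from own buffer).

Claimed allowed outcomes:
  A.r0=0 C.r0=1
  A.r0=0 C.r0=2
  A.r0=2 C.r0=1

missing: A.r0=2 C.r0=2

outcome vector order: (A.r0,C.r0)
PSO: 4 outcomes — {01 02 21 22}
PSO∖claimed = {22}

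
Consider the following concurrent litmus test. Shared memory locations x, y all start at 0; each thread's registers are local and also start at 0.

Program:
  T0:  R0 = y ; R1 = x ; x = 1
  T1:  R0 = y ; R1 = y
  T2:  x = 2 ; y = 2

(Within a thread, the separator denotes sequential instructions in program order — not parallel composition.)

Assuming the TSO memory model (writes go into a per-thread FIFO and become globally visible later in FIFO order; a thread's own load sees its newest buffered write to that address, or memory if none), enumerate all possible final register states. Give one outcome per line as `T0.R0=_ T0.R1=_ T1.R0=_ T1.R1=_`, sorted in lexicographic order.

outcome vector order: (T0.R0,T0.R1,T1.R0,T1.R1)
|TSO outcomes| = 9

T0.R0=0 T0.R1=0 T1.R0=0 T1.R1=0
T0.R0=0 T0.R1=0 T1.R0=0 T1.R1=2
T0.R0=0 T0.R1=0 T1.R0=2 T1.R1=2
T0.R0=0 T0.R1=2 T1.R0=0 T1.R1=0
T0.R0=0 T0.R1=2 T1.R0=0 T1.R1=2
T0.R0=0 T0.R1=2 T1.R0=2 T1.R1=2
T0.R0=2 T0.R1=2 T1.R0=0 T1.R1=0
T0.R0=2 T0.R1=2 T1.R0=0 T1.R1=2
T0.R0=2 T0.R1=2 T1.R0=2 T1.R1=2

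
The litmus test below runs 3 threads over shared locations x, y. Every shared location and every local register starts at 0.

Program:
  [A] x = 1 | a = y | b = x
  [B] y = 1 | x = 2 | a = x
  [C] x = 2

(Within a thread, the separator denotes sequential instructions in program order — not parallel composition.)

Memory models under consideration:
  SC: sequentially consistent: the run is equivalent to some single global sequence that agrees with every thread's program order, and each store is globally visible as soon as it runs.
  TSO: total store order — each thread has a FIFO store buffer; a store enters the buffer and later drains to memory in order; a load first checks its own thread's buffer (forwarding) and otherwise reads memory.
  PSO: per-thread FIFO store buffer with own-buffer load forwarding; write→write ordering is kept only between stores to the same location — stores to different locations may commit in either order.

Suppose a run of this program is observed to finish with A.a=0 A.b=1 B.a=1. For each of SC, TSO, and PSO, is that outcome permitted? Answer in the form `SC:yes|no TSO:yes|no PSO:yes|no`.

SC:no TSO:yes PSO:yes

outcome vector order: (A.a,A.b,B.a)
SC: 6 outcomes — {(0,1,2), (0,2,2), (1,1,1), (1,1,2), (1,2,1), (1,2,2)}
TSO: 8 outcomes — {(0,1,1), (0,1,2), (0,2,1), (0,2,2), (1,1,1), (1,1,2), (1,2,1), (1,2,2)}
PSO: 8 outcomes — {(0,1,1), (0,1,2), (0,2,1), (0,2,2), (1,1,1), (1,1,2), (1,2,1), (1,2,2)}
target (0,1,1) ∈ {TSO,PSO}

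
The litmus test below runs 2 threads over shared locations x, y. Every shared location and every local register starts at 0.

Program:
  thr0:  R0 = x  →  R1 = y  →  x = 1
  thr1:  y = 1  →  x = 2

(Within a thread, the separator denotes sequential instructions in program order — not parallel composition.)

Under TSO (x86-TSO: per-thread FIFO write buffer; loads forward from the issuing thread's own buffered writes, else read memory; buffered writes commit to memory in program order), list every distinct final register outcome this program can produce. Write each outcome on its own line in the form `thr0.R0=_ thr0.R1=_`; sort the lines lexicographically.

outcome vector order: (thr0.R0,thr0.R1)
|TSO outcomes| = 3

thr0.R0=0 thr0.R1=0
thr0.R0=0 thr0.R1=1
thr0.R0=2 thr0.R1=1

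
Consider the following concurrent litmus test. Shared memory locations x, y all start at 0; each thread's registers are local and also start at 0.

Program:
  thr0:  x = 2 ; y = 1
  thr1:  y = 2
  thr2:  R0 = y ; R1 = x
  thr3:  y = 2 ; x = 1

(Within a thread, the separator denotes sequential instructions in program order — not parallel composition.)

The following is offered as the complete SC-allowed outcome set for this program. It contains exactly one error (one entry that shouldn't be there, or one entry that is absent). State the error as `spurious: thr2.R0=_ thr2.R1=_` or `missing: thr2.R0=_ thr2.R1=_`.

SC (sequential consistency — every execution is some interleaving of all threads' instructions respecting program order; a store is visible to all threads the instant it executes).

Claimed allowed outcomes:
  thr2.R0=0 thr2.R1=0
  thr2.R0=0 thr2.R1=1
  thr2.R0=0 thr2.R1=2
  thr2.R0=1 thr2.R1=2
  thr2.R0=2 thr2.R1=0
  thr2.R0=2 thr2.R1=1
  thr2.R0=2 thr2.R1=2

outcome vector order: (thr2.R0,thr2.R1)
SC (8): 0/0, 0/1, 0/2, 1/1, 1/2, 2/0, 2/1, 2/2
SC∖claimed = {1/1}

missing: thr2.R0=1 thr2.R1=1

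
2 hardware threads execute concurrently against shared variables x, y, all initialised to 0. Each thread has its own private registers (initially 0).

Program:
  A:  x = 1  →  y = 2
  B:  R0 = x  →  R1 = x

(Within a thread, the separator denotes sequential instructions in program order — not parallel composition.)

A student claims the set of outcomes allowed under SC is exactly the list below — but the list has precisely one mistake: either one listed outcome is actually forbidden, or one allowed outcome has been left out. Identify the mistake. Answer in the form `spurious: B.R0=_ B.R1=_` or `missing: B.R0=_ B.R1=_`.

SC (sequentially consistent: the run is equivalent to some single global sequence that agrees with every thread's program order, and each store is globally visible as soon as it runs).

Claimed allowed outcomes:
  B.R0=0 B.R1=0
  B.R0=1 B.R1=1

missing: B.R0=0 B.R1=1

outcome vector order: (B.R0,B.R1)
[SC] allowed = {<0 0> <0 1> <1 1>}
SC∖claimed = {<0 1>}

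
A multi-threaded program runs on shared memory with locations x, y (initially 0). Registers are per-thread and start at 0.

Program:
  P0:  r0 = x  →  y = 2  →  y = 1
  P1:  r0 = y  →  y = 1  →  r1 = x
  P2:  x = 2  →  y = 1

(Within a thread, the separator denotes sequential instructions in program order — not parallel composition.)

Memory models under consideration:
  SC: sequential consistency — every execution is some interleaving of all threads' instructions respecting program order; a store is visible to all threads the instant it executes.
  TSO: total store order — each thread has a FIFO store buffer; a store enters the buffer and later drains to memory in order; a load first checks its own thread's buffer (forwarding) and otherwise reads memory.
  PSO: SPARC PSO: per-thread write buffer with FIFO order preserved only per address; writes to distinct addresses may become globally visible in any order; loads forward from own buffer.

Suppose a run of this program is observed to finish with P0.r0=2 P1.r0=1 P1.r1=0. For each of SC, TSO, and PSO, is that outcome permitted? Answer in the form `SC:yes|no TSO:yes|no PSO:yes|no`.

outcome vector order: (P0.r0,P1.r0,P1.r1)
SC: 10 outcomes — {<0 0 0>; <0 0 2>; <0 1 0>; <0 1 2>; <0 2 0>; <0 2 2>; <2 0 0>; <2 0 2>; <2 1 2>; <2 2 2>}
TSO: 10 outcomes — {<0 0 0>; <0 0 2>; <0 1 0>; <0 1 2>; <0 2 0>; <0 2 2>; <2 0 0>; <2 0 2>; <2 1 2>; <2 2 2>}
PSO: 11 outcomes — {<0 0 0>; <0 0 2>; <0 1 0>; <0 1 2>; <0 2 0>; <0 2 2>; <2 0 0>; <2 0 2>; <2 1 0>; <2 1 2>; <2 2 2>}
target <2 1 0> ∈ {PSO}

SC:no TSO:no PSO:yes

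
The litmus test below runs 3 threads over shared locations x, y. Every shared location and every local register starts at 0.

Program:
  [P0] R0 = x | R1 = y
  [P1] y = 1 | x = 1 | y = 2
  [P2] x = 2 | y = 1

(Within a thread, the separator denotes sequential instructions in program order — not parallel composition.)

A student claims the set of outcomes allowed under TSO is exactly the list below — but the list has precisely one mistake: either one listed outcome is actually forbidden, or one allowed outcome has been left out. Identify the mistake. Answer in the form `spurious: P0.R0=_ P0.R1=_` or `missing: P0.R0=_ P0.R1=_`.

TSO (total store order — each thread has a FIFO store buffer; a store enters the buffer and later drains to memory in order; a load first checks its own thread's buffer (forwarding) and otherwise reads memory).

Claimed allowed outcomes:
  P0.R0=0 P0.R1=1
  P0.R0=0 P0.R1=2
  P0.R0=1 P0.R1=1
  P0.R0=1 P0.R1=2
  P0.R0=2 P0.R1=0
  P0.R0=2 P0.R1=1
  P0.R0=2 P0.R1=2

outcome vector order: (P0.R0,P0.R1)
under TSO → 00 01 02 11 12 20 21 22
TSO∖claimed = {00}

missing: P0.R0=0 P0.R1=0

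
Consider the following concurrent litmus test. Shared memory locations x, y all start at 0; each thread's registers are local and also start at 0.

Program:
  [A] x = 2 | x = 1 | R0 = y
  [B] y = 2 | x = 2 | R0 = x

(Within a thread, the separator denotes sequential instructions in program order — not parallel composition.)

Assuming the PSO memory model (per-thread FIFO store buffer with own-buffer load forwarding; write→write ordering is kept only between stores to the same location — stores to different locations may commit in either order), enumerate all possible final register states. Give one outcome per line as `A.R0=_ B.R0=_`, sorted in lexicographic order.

outcome vector order: (A.R0,B.R0)
|PSO outcomes| = 4

A.R0=0 B.R0=1
A.R0=0 B.R0=2
A.R0=2 B.R0=1
A.R0=2 B.R0=2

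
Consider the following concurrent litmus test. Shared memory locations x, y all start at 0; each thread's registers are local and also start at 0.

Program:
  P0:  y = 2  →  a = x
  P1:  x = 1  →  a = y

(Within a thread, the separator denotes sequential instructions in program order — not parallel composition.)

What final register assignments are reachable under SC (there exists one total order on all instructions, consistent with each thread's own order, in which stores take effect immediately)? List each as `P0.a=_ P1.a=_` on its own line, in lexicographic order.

outcome vector order: (P0.a,P1.a)
|SC outcomes| = 3

P0.a=0 P1.a=2
P0.a=1 P1.a=0
P0.a=1 P1.a=2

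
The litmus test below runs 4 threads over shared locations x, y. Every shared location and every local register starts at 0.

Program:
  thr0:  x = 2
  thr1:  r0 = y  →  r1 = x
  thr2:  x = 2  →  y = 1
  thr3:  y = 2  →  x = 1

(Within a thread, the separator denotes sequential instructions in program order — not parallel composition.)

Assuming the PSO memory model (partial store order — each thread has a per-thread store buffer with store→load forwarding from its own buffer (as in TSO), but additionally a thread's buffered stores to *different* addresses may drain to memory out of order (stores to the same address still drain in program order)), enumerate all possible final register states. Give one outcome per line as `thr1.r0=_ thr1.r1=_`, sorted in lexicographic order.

thr1.r0=0 thr1.r1=0
thr1.r0=0 thr1.r1=1
thr1.r0=0 thr1.r1=2
thr1.r0=1 thr1.r1=0
thr1.r0=1 thr1.r1=1
thr1.r0=1 thr1.r1=2
thr1.r0=2 thr1.r1=0
thr1.r0=2 thr1.r1=1
thr1.r0=2 thr1.r1=2

outcome vector order: (thr1.r0,thr1.r1)
|PSO outcomes| = 9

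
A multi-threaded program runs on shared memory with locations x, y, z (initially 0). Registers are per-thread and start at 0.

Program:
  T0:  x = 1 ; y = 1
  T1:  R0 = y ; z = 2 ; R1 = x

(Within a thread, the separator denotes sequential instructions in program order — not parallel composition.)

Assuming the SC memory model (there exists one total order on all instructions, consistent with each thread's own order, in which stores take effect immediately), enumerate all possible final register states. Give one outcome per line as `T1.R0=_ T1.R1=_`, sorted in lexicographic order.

T1.R0=0 T1.R1=0
T1.R0=0 T1.R1=1
T1.R0=1 T1.R1=1

outcome vector order: (T1.R0,T1.R1)
|SC outcomes| = 3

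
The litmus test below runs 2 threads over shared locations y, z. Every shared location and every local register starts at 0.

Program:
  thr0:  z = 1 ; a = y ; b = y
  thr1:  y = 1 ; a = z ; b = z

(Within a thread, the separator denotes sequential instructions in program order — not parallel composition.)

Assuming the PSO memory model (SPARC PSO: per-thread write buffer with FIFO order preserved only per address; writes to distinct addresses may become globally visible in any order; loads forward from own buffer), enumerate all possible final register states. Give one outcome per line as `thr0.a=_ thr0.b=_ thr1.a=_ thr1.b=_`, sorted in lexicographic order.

thr0.a=0 thr0.b=0 thr1.a=0 thr1.b=0
thr0.a=0 thr0.b=0 thr1.a=0 thr1.b=1
thr0.a=0 thr0.b=0 thr1.a=1 thr1.b=1
thr0.a=0 thr0.b=1 thr1.a=0 thr1.b=0
thr0.a=0 thr0.b=1 thr1.a=0 thr1.b=1
thr0.a=0 thr0.b=1 thr1.a=1 thr1.b=1
thr0.a=1 thr0.b=1 thr1.a=0 thr1.b=0
thr0.a=1 thr0.b=1 thr1.a=0 thr1.b=1
thr0.a=1 thr0.b=1 thr1.a=1 thr1.b=1

outcome vector order: (thr0.a,thr0.b,thr1.a,thr1.b)
|PSO outcomes| = 9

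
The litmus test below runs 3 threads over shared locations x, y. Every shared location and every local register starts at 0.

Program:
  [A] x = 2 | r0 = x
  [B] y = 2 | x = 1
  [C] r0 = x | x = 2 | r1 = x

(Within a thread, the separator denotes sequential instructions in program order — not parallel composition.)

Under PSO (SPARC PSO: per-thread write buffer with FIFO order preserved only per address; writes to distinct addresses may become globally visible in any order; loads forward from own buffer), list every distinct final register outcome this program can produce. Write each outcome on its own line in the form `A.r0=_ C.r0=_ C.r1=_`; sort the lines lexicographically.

A.r0=1 C.r0=0 C.r1=1
A.r0=1 C.r0=0 C.r1=2
A.r0=1 C.r0=1 C.r1=2
A.r0=1 C.r0=2 C.r1=1
A.r0=1 C.r0=2 C.r1=2
A.r0=2 C.r0=0 C.r1=1
A.r0=2 C.r0=0 C.r1=2
A.r0=2 C.r0=1 C.r1=2
A.r0=2 C.r0=2 C.r1=1
A.r0=2 C.r0=2 C.r1=2

outcome vector order: (A.r0,C.r0,C.r1)
|PSO outcomes| = 10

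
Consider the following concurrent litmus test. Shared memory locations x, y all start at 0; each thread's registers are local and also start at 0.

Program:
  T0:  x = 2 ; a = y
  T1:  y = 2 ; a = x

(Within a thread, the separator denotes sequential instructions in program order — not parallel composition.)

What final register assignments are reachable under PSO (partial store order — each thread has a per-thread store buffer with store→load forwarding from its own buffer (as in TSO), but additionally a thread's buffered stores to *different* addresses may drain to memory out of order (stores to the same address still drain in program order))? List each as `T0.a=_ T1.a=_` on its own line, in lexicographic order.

T0.a=0 T1.a=0
T0.a=0 T1.a=2
T0.a=2 T1.a=0
T0.a=2 T1.a=2

outcome vector order: (T0.a,T1.a)
|PSO outcomes| = 4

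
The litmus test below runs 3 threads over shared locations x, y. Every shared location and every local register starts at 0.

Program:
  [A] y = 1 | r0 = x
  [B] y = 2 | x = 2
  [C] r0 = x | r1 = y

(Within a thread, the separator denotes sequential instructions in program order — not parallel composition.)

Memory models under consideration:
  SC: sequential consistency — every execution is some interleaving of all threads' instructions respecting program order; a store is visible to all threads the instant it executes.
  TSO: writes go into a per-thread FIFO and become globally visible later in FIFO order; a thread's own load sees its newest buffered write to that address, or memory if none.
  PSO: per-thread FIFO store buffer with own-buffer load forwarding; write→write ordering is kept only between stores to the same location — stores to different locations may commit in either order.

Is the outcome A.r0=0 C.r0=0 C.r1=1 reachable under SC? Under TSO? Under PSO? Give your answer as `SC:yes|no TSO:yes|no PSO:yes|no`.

outcome vector order: (A.r0,C.r0,C.r1)
SC (10): <0 0 0>; <0 0 1>; <0 0 2>; <0 2 1>; <0 2 2>; <2 0 0>; <2 0 1>; <2 0 2>; <2 2 1>; <2 2 2>
TSO (10): <0 0 0>; <0 0 1>; <0 0 2>; <0 2 1>; <0 2 2>; <2 0 0>; <2 0 1>; <2 0 2>; <2 2 1>; <2 2 2>
PSO (12): <0 0 0>; <0 0 1>; <0 0 2>; <0 2 0>; <0 2 1>; <0 2 2>; <2 0 0>; <2 0 1>; <2 0 2>; <2 2 0>; <2 2 1>; <2 2 2>
target <0 0 1> ∈ {SC,TSO,PSO}

SC:yes TSO:yes PSO:yes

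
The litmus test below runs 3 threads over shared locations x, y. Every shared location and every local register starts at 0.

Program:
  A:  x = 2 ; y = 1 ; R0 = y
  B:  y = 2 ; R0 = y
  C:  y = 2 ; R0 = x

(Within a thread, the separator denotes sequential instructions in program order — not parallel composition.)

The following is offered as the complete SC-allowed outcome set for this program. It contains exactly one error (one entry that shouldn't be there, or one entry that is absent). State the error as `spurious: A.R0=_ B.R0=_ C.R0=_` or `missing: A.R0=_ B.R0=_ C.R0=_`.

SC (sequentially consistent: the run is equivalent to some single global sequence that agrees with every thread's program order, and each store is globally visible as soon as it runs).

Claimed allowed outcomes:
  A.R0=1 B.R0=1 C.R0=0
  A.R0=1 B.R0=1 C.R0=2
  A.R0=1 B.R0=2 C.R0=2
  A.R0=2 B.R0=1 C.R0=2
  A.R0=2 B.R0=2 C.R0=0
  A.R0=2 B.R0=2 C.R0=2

outcome vector order: (A.R0,B.R0,C.R0)
SC: 7 outcomes — {110 112 120 122 212 220 222}
SC∖claimed = {120}

missing: A.R0=1 B.R0=2 C.R0=0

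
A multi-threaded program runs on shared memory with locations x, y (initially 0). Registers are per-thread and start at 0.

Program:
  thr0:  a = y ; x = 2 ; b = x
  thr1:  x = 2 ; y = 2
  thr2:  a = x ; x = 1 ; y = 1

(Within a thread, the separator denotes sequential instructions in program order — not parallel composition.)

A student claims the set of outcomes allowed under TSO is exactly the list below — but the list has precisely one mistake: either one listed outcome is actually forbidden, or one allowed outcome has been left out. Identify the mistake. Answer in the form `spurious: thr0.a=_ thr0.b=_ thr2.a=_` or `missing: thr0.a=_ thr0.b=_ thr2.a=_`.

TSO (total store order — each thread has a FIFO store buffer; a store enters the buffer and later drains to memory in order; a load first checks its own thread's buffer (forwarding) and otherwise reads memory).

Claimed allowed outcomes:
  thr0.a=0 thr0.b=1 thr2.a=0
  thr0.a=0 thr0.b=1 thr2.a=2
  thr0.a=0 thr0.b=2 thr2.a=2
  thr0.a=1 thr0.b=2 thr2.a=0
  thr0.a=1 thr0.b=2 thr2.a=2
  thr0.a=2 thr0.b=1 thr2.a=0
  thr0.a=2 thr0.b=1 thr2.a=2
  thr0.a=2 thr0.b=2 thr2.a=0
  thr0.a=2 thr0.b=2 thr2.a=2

outcome vector order: (thr0.a,thr0.b,thr2.a)
TSO: 10 outcomes — {0/1/0; 0/1/2; 0/2/0; 0/2/2; 1/2/0; 1/2/2; 2/1/0; 2/1/2; 2/2/0; 2/2/2}
TSO∖claimed = {0/2/0}

missing: thr0.a=0 thr0.b=2 thr2.a=0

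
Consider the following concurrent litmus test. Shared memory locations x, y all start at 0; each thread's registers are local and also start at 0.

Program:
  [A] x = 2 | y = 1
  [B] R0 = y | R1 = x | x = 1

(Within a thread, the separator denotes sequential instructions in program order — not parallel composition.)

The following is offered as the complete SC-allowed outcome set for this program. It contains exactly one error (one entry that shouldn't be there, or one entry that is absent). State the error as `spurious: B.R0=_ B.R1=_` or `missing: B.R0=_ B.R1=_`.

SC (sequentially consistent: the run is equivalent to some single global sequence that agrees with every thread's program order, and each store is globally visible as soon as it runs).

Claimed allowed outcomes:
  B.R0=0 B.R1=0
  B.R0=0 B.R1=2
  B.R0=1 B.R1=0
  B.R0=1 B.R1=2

spurious: B.R0=1 B.R1=0

outcome vector order: (B.R0,B.R1)
SC: 3 outcomes — {0/0 0/2 1/2}
claimed∖SC = {1/0}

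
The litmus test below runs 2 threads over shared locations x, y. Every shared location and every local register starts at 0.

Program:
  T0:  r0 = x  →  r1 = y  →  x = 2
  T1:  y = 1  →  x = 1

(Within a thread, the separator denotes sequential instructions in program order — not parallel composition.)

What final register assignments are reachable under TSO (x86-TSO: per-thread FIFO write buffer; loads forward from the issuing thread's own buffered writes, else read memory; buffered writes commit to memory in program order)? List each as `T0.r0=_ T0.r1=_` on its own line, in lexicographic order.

outcome vector order: (T0.r0,T0.r1)
|TSO outcomes| = 3

T0.r0=0 T0.r1=0
T0.r0=0 T0.r1=1
T0.r0=1 T0.r1=1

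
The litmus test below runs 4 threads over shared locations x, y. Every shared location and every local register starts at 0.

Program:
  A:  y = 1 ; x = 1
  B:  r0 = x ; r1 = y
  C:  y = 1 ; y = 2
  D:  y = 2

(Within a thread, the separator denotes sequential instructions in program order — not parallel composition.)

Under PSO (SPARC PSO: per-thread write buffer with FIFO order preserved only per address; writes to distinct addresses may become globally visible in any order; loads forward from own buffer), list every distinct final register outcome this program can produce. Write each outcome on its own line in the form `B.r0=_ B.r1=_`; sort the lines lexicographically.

outcome vector order: (B.r0,B.r1)
|PSO outcomes| = 6

B.r0=0 B.r1=0
B.r0=0 B.r1=1
B.r0=0 B.r1=2
B.r0=1 B.r1=0
B.r0=1 B.r1=1
B.r0=1 B.r1=2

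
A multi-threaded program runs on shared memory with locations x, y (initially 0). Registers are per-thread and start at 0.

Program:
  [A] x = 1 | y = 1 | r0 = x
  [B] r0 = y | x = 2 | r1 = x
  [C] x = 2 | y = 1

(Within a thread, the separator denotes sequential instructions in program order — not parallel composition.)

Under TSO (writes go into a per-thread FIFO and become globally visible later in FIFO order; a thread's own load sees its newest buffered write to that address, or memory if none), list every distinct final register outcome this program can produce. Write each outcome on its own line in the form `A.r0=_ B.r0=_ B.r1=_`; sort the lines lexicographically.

outcome vector order: (A.r0,B.r0,B.r1)
|TSO outcomes| = 7

A.r0=1 B.r0=0 B.r1=1
A.r0=1 B.r0=0 B.r1=2
A.r0=1 B.r0=1 B.r1=1
A.r0=1 B.r0=1 B.r1=2
A.r0=2 B.r0=0 B.r1=1
A.r0=2 B.r0=0 B.r1=2
A.r0=2 B.r0=1 B.r1=2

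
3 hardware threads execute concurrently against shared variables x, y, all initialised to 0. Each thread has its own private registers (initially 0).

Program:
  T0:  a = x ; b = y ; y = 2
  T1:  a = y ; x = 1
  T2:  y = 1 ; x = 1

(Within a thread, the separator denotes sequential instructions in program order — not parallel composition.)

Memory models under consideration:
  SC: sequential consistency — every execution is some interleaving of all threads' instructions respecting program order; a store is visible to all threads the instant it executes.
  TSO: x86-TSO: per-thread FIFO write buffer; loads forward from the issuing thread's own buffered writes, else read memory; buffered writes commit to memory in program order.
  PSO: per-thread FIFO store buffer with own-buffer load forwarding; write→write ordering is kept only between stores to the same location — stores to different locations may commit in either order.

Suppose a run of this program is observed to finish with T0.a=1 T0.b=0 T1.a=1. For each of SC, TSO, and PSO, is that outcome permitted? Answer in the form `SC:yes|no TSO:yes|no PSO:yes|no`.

SC:no TSO:no PSO:yes

outcome vector order: (T0.a,T0.b,T1.a)
[SC] allowed = {0/0/0, 0/0/1, 0/0/2, 0/1/0, 0/1/1, 0/1/2, 1/0/0, 1/1/0, 1/1/1, 1/1/2}
[TSO] allowed = {0/0/0, 0/0/1, 0/0/2, 0/1/0, 0/1/1, 0/1/2, 1/0/0, 1/1/0, 1/1/1, 1/1/2}
[PSO] allowed = {0/0/0, 0/0/1, 0/0/2, 0/1/0, 0/1/1, 0/1/2, 1/0/0, 1/0/1, 1/0/2, 1/1/0, 1/1/1, 1/1/2}
target 1/0/1 ∈ {PSO}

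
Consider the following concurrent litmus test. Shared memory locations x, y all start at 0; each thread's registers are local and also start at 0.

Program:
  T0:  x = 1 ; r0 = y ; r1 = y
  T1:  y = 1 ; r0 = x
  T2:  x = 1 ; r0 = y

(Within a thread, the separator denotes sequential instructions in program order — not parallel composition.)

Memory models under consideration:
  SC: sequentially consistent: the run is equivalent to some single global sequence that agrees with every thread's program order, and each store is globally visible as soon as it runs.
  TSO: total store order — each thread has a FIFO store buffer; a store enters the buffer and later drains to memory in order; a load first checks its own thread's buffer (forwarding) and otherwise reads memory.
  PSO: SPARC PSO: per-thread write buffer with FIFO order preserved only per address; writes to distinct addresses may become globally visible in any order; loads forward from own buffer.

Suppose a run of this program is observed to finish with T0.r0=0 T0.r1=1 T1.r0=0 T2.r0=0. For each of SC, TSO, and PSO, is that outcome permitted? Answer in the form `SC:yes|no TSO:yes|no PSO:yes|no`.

SC:no TSO:yes PSO:yes

outcome vector order: (T0.r0,T0.r1,T1.r0,T2.r0)
SC (7): (0,0,1,0); (0,0,1,1); (0,1,1,0); (0,1,1,1); (1,1,0,1); (1,1,1,0); (1,1,1,1)
TSO (12): (0,0,0,0); (0,0,0,1); (0,0,1,0); (0,0,1,1); (0,1,0,0); (0,1,0,1); (0,1,1,0); (0,1,1,1); (1,1,0,0); (1,1,0,1); (1,1,1,0); (1,1,1,1)
PSO (12): (0,0,0,0); (0,0,0,1); (0,0,1,0); (0,0,1,1); (0,1,0,0); (0,1,0,1); (0,1,1,0); (0,1,1,1); (1,1,0,0); (1,1,0,1); (1,1,1,0); (1,1,1,1)
target (0,1,0,0) ∈ {TSO,PSO}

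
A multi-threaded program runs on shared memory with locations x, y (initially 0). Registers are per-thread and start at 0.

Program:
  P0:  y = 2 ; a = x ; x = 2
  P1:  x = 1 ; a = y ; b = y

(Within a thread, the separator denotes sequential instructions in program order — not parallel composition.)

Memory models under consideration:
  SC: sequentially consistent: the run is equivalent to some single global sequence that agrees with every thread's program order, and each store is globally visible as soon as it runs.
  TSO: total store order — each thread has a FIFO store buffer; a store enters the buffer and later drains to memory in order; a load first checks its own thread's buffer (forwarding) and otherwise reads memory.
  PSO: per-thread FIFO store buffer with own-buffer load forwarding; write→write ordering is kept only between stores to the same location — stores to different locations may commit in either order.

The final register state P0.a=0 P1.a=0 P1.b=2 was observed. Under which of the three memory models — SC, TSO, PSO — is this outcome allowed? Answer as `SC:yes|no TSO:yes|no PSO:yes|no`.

outcome vector order: (P0.a,P1.a,P1.b)
[SC] allowed = {022; 100; 102; 122}
[TSO] allowed = {000; 002; 022; 100; 102; 122}
[PSO] allowed = {000; 002; 022; 100; 102; 122}
target 002 ∈ {TSO,PSO}

SC:no TSO:yes PSO:yes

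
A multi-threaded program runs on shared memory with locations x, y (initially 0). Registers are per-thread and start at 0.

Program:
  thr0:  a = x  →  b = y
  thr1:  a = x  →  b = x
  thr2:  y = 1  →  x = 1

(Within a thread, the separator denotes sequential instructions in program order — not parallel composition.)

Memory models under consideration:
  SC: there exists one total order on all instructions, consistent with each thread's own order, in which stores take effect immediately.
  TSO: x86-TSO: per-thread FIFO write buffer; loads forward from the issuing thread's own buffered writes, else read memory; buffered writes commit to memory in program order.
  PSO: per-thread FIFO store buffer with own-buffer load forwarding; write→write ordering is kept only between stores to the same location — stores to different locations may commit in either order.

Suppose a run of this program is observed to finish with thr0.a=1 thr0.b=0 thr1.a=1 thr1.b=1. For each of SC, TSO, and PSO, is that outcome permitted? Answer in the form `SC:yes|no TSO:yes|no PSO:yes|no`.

SC:no TSO:no PSO:yes

outcome vector order: (thr0.a,thr0.b,thr1.a,thr1.b)
[SC] allowed = {0000 0001 0011 0100 0101 0111 1100 1101 1111}
[TSO] allowed = {0000 0001 0011 0100 0101 0111 1100 1101 1111}
[PSO] allowed = {0000 0001 0011 0100 0101 0111 1000 1001 1011 1100 1101 1111}
target 1011 ∈ {PSO}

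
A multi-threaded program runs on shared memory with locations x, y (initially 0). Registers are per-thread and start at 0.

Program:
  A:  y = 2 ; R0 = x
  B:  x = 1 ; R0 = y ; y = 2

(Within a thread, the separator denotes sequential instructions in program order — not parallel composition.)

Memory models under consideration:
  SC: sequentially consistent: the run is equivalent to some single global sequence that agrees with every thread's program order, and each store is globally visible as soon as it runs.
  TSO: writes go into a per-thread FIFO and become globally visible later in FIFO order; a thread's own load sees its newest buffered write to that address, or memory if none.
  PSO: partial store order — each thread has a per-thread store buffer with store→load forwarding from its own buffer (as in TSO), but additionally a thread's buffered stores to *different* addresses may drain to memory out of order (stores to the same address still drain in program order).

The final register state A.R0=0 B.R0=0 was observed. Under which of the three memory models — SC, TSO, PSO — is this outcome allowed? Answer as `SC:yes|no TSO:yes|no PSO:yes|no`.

outcome vector order: (A.R0,B.R0)
SC: 3 outcomes — {<0 2>, <1 0>, <1 2>}
TSO: 4 outcomes — {<0 0>, <0 2>, <1 0>, <1 2>}
PSO: 4 outcomes — {<0 0>, <0 2>, <1 0>, <1 2>}
target <0 0> ∈ {TSO,PSO}

SC:no TSO:yes PSO:yes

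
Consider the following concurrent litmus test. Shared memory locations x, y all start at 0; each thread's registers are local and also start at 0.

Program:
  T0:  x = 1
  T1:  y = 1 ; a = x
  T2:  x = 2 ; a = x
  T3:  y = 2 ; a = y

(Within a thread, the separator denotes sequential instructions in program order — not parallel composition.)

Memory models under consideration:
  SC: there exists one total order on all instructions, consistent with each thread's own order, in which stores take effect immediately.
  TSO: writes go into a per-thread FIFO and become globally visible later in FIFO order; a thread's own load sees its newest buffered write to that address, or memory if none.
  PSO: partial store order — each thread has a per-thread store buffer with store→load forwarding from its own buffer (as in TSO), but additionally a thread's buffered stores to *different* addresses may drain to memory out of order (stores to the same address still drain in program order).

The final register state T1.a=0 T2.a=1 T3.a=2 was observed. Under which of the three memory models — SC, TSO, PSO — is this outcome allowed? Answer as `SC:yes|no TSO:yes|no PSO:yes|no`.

SC:yes TSO:yes PSO:yes

outcome vector order: (T1.a,T2.a,T3.a)
[SC] allowed = {<0 1 1>; <0 1 2>; <0 2 1>; <0 2 2>; <1 1 1>; <1 1 2>; <1 2 1>; <1 2 2>; <2 1 1>; <2 1 2>; <2 2 1>; <2 2 2>}
[TSO] allowed = {<0 1 1>; <0 1 2>; <0 2 1>; <0 2 2>; <1 1 1>; <1 1 2>; <1 2 1>; <1 2 2>; <2 1 1>; <2 1 2>; <2 2 1>; <2 2 2>}
[PSO] allowed = {<0 1 1>; <0 1 2>; <0 2 1>; <0 2 2>; <1 1 1>; <1 1 2>; <1 2 1>; <1 2 2>; <2 1 1>; <2 1 2>; <2 2 1>; <2 2 2>}
target <0 1 2> ∈ {SC,TSO,PSO}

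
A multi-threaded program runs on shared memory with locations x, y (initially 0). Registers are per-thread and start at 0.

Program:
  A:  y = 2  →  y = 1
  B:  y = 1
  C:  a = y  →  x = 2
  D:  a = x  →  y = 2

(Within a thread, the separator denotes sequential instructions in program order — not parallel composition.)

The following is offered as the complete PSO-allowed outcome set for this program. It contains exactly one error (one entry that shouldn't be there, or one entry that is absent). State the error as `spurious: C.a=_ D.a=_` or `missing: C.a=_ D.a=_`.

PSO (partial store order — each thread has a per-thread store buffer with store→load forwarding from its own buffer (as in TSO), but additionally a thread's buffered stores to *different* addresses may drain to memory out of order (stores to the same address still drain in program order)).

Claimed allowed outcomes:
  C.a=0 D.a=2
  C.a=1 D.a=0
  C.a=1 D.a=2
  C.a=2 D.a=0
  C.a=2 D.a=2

outcome vector order: (C.a,D.a)
under PSO → 00, 02, 10, 12, 20, 22
PSO∖claimed = {00}

missing: C.a=0 D.a=0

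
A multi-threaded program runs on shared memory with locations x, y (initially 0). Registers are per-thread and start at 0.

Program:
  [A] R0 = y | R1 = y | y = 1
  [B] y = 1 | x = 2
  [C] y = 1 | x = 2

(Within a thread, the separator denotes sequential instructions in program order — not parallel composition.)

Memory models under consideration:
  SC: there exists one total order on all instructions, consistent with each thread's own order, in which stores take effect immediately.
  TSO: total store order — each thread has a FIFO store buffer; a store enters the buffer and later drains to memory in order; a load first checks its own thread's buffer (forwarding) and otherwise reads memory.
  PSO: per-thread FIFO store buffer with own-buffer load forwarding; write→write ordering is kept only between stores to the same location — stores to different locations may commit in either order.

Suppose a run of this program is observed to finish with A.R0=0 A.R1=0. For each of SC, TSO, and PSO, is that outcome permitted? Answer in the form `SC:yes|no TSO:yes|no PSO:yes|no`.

SC:yes TSO:yes PSO:yes

outcome vector order: (A.R0,A.R1)
SC: 3 outcomes — {0/0; 0/1; 1/1}
TSO: 3 outcomes — {0/0; 0/1; 1/1}
PSO: 3 outcomes — {0/0; 0/1; 1/1}
target 0/0 ∈ {SC,TSO,PSO}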